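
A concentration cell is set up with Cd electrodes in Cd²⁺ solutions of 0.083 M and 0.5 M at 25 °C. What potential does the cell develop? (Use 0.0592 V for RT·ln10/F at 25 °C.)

0.023 V

Both half-cells are Cd²⁺/Cd, so E°_cell = 0. The concentrated side is the cathode; the cell reaction moves Cd²⁺ from high to low concentration with n = 2.
Q = [Cd²⁺]_dilute/[Cd²⁺]_conc = 0.083/0.5 = 0.166.
E = 0 − (0.0592/2) log Q = −(0.0592/2)(-0.780) = 0.0231 V.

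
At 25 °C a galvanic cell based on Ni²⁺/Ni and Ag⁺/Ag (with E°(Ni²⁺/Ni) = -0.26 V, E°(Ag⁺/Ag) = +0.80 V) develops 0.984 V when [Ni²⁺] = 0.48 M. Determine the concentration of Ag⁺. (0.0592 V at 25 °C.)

0.036 M

From the Nernst equation, log Q = n(E° − E)/0.0592 = 2(1.06 − 0.984)/0.0592 = 2.568, so Q = 369.
With Q = [Ni²⁺]/[Ag⁺]^2 and the known concentrations, [Ag⁺]^2 in the denominator gives [Ag⁺] = 0.036 M.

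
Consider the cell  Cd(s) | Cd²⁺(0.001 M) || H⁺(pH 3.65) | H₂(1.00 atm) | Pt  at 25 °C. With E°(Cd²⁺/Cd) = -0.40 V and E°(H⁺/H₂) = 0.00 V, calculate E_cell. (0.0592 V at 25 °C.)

0.27 V

The hydrogen couple is the cathode, so E°_cell = 0.40 V; n = 2.
[H⁺] = 10^(−3.65) = 2.2 × 10^-4 M, and Q = [Cd²⁺]·P(H₂) / [H⁺]^2 = 2 × 10^4.
E = E° − (0.0592/2) log Q = 0.40 − (0.0592/2)(4.300) = 0.273 V.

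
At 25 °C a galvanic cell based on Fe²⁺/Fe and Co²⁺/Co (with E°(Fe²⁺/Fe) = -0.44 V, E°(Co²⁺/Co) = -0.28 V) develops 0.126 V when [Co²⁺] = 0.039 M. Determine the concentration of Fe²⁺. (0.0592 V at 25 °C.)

0.55 M

From the Nernst equation, log Q = n(E° − E)/0.0592 = 2(0.16 − 0.126)/0.0592 = 1.149, so Q = 14.1.
With Q = [Fe²⁺]/[Co²⁺] and the known concentrations, [Fe²⁺] in the numerator gives [Fe²⁺] = 0.55 M.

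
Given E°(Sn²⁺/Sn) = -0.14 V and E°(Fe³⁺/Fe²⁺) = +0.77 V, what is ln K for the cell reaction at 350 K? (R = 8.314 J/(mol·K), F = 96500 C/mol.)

E°_cell = +0.77 − (-0.14) = 0.91 V, with n = 2 electrons transferred.
At equilibrium E = 0, so the Nernst equation gives ln K = nFE°/RT = (2)(96500)(0.91)/((8.314)(350)) = 60.36.

ln K = 60.4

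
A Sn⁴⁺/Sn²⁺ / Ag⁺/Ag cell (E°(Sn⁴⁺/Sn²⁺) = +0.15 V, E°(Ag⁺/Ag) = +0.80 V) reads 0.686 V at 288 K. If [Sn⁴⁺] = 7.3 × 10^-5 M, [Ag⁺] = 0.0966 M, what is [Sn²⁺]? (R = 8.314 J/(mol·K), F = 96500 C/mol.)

From the Nernst equation, ln Q = nF(E° − E)/RT = 2×96500×(0.65 − 0.686)/(8.314×288) = -2.902, so Q = 0.0549.
With Q = [Sn⁴⁺]/([Sn²⁺]·[Ag⁺]^2) and the known concentrations, [Sn²⁺] in the denominator gives [Sn²⁺] = 0.14 M.

0.14 M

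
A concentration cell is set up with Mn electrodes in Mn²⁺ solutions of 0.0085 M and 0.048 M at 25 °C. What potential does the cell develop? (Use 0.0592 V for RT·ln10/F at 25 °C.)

0.022 V

Both half-cells are Mn²⁺/Mn, so E°_cell = 0. The concentrated side is the cathode; the cell reaction moves Mn²⁺ from high to low concentration with n = 2.
Q = [Mn²⁺]_dilute/[Mn²⁺]_conc = 0.0085/0.048 = 0.177.
E = 0 − (0.0592/2) log Q = −(0.0592/2)(-0.752) = 0.0223 V.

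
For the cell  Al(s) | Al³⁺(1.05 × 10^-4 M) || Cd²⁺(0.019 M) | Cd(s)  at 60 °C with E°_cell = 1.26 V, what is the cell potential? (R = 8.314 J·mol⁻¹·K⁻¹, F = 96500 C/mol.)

1.29 V

Balancing electrons gives n = 6; the reaction quotient is Q = [Al³⁺]^2/[Cd²⁺]^3 = 0.00161.
E = E° − (RT/nF) ln Q = 1.26 − (8.314×333)/(6×96500) × (-6.433) = 1.260 + 0.031 = 1.291 V.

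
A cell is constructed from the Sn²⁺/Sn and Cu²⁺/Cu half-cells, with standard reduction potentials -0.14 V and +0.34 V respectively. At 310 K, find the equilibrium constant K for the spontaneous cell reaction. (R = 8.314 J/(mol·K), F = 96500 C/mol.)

E°_cell = +0.34 − (-0.14) = 0.48 V, with n = 2 electrons transferred.
At equilibrium E = 0, so the Nernst equation gives ln K = nFE°/RT = (2)(96500)(0.48)/((8.314)(310)) = 35.94.
K = e^35.94 = 4.1 × 10^15.

4.1 × 10^15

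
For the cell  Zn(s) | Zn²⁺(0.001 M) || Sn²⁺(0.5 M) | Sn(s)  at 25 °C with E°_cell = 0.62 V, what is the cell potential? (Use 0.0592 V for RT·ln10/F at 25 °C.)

0.700 V

Balancing electrons gives n = 2; the reaction quotient is Q = [Zn²⁺]/[Sn²⁺] = 0.00200.
At 25 °C, E = E° − (0.0592/n) log Q = 0.62 − (0.0592/2)(-2.699) = 0.620 + 0.080 = 0.700 V.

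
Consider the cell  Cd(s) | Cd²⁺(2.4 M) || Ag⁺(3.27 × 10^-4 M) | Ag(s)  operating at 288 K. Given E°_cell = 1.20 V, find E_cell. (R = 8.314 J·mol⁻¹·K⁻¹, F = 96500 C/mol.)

Balancing electrons gives n = 2; the reaction quotient is Q = [Cd²⁺]/[Ag⁺]^2 = 2.24 × 10^7.
E = E° − (RT/nF) ln Q = 1.20 − (8.314×288)/(2×96500) × (16.927) = 1.200 − 0.210 = 0.990 V.

0.990 V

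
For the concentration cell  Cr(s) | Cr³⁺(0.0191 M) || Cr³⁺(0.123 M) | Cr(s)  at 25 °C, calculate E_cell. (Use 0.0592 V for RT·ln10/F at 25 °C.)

Both half-cells are Cr³⁺/Cr, so E°_cell = 0. The concentrated side is the cathode; the cell reaction moves Cr³⁺ from high to low concentration with n = 3.
Q = [Cr³⁺]_dilute/[Cr³⁺]_conc = 0.0191/0.123 = 0.155.
E = 0 − (0.0592/3) log Q = −(0.0592/3)(-0.809) = 0.0160 V.

0.016 V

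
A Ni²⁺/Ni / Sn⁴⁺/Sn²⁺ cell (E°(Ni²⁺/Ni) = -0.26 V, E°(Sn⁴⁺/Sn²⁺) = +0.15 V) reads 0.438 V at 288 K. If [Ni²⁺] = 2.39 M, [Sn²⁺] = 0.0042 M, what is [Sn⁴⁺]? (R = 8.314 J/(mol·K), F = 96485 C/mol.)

From the Nernst equation, ln Q = nF(E° − E)/RT = 2×96485×(0.41 − 0.438)/(8.314×288) = -2.257, so Q = 0.105.
With Q = [Ni²⁺]·[Sn²⁺]/[Sn⁴⁺] and the known concentrations, [Sn⁴⁺] in the denominator gives [Sn⁴⁺] = 0.096 M.

0.096 M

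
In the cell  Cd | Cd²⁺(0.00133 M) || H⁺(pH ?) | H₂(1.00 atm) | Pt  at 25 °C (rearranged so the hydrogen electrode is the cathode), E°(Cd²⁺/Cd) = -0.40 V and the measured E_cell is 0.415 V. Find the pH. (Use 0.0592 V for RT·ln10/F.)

E°_cell = 0.40 V and n = 2.
log Q = n(E° − E)/0.0592 = 2×(0.40 − 0.415)/0.0592 = -0.507.
With Q = [Cd²⁺]·P(H₂) / [H⁺]^2, solving for [H⁺] gives log[H⁺] = -1.185, so pH = 1.18.

pH = 1.18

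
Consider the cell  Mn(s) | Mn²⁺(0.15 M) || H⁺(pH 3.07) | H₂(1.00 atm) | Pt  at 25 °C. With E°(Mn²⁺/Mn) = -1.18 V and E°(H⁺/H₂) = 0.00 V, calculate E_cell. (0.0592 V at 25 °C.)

1.02 V

The hydrogen couple is the cathode, so E°_cell = 1.18 V; n = 2.
[H⁺] = 10^(−3.07) = 8.5 × 10^-4 M, and Q = [Mn²⁺]·P(H₂) / [H⁺]^2 = 2.07 × 10^5.
E = E° − (0.0592/2) log Q = 1.18 − (0.0592/2)(5.316) = 1.023 V.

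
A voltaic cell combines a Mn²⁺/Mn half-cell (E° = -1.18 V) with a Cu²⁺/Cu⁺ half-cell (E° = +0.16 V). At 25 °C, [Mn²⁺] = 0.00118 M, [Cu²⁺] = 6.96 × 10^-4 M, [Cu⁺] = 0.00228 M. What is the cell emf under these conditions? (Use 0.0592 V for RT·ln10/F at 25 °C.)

1.40 V

The Cu²⁺/Cu⁺ couple has the higher reduction potential and acts as the cathode, so E°_cell = +0.16 − (-1.18) = 1.34 V.
Balancing electrons gives n = 2; the reaction quotient is Q = [Mn²⁺]·[Cu⁺]^2/[Cu²⁺]^2 = 0.0127.
At 25 °C, E = E° − (0.0592/n) log Q = 1.34 − (0.0592/2)(-1.897) = 1.340 + 0.056 = 1.396 V.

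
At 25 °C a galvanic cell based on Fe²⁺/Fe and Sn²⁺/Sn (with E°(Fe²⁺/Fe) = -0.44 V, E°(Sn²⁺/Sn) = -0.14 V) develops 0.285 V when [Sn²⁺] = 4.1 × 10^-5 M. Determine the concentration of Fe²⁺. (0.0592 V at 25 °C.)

From the Nernst equation, log Q = n(E° − E)/0.0592 = 2(0.30 − 0.285)/0.0592 = 0.507, so Q = 3.21.
With Q = [Fe²⁺]/[Sn²⁺] and the known concentrations, [Fe²⁺] in the numerator gives [Fe²⁺] = 1.3 × 10^-4 M.

1.3 × 10^-4 M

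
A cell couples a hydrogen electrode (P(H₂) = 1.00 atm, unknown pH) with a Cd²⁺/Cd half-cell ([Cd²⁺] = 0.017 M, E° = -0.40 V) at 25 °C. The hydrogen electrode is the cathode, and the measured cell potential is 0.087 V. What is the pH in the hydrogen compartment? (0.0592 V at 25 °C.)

E°_cell = 0.40 V and n = 2.
log Q = n(E° − E)/0.0592 = 2×(0.40 − 0.087)/0.0592 = 10.574.
With Q = [Cd²⁺]·P(H₂) / [H⁺]^2, solving for [H⁺] gives log[H⁺] = -6.172, so pH = 6.17.

pH = 6.17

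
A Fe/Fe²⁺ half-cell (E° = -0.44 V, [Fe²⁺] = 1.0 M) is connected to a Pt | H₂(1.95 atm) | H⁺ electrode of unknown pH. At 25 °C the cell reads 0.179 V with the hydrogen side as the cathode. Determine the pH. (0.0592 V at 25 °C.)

pH = 4.26

E°_cell = 0.44 V and n = 2.
log Q = n(E° − E)/0.0592 = 2×(0.44 − 0.179)/0.0592 = 8.818.
With Q = [Fe²⁺]·P(H₂) / [H⁺]^2, solving for [H⁺] gives log[H⁺] = -4.264, so pH = 4.26.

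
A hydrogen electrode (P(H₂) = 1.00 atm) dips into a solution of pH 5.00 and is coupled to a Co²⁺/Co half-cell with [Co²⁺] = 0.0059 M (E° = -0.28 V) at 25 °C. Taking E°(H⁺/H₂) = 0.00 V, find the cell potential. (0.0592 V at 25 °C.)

The hydrogen couple is the cathode, so E°_cell = 0.28 V; n = 2.
[H⁺] = 10^(−5.00) = 1 × 10^-5 M, and Q = [Co²⁺]·P(H₂) / [H⁺]^2 = 5.9 × 10^7.
E = E° − (0.0592/2) log Q = 0.28 − (0.0592/2)(7.771) = 0.050 V.

0.050 V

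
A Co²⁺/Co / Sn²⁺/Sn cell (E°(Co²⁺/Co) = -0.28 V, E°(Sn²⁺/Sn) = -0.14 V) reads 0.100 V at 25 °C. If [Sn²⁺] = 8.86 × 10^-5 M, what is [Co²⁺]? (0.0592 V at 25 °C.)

0.002 M

From the Nernst equation, log Q = n(E° − E)/0.0592 = 2(0.14 − 0.100)/0.0592 = 1.351, so Q = 22.5.
With Q = [Co²⁺]/[Sn²⁺] and the known concentrations, [Co²⁺] in the numerator gives [Co²⁺] = 0.002 M.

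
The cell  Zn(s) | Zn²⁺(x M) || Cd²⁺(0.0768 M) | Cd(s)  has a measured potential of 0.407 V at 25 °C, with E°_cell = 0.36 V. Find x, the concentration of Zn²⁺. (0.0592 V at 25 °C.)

0.002 M

From the Nernst equation, log Q = n(E° − E)/0.0592 = 2(0.36 − 0.407)/0.0592 = -1.588, so Q = 0.0258.
With Q = [Zn²⁺]/[Cd²⁺] and the known concentrations, [Zn²⁺] in the numerator gives [Zn²⁺] = 0.002 M.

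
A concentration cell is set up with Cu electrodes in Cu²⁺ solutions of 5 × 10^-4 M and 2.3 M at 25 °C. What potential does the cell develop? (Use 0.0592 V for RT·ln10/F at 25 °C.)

Both half-cells are Cu²⁺/Cu, so E°_cell = 0. The concentrated side is the cathode; the cell reaction moves Cu²⁺ from high to low concentration with n = 2.
Q = [Cu²⁺]_dilute/[Cu²⁺]_conc = 5 × 10^-4/2.3 = 2.17 × 10^-4.
E = 0 − (0.0592/2) log Q = −(0.0592/2)(-3.663) = 0.1084 V.

0.11 V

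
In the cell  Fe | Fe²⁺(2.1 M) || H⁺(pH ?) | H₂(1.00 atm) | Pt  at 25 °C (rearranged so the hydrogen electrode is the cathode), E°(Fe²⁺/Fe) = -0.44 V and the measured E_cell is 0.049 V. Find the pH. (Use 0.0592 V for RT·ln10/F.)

E°_cell = 0.44 V and n = 2.
log Q = n(E° − E)/0.0592 = 2×(0.44 − 0.049)/0.0592 = 13.209.
With Q = [Fe²⁺]·P(H₂) / [H⁺]^2, solving for [H⁺] gives log[H⁺] = -6.444, so pH = 6.44.

pH = 6.44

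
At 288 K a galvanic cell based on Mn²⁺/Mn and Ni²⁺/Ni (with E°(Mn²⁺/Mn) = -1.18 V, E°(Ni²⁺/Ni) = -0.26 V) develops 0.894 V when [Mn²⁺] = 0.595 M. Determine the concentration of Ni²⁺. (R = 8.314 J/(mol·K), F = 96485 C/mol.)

0.073 M

From the Nernst equation, ln Q = nF(E° − E)/RT = 2×96485×(0.92 − 0.894)/(8.314×288) = 2.095, so Q = 8.13.
With Q = [Mn²⁺]/[Ni²⁺] and the known concentrations, [Ni²⁺] in the denominator gives [Ni²⁺] = 0.073 M.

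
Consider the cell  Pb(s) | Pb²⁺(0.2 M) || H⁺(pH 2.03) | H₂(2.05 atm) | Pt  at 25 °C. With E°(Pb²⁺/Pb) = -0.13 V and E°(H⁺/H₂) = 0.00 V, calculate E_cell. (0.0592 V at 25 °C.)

The hydrogen couple is the cathode, so E°_cell = 0.13 V; n = 2.
[H⁺] = 10^(−2.03) = 0.0093 M, and Q = [Pb²⁺]·P(H₂) / [H⁺]^2 = 4710.
E = E° − (0.0592/2) log Q = 0.13 − (0.0592/2)(3.673) = 0.021 V.

0.021 V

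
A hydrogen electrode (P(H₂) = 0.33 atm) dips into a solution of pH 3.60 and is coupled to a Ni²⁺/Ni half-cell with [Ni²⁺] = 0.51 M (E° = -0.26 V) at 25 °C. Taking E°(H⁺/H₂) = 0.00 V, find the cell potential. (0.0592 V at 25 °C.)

0.070 V

The hydrogen couple is the cathode, so E°_cell = 0.26 V; n = 2.
[H⁺] = 10^(−3.60) = 2.5 × 10^-4 M, and Q = [Ni²⁺]·P(H₂) / [H⁺]^2 = 2.67 × 10^6.
E = E° − (0.0592/2) log Q = 0.26 − (0.0592/2)(6.426) = 0.070 V.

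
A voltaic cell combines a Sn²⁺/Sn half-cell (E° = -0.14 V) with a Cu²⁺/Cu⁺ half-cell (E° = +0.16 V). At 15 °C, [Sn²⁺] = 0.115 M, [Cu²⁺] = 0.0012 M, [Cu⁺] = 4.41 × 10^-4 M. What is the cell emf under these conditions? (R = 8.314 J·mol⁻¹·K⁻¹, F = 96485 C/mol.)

The Cu²⁺/Cu⁺ couple has the higher reduction potential and acts as the cathode, so E°_cell = +0.16 − (-0.14) = 0.30 V.
Balancing electrons gives n = 2; the reaction quotient is Q = [Sn²⁺]·[Cu⁺]^2/[Cu²⁺]^2 = 0.0155.
E = E° − (RT/nF) ln Q = 0.30 − (8.314×288)/(2×96485) × (-4.165) = 0.300 + 0.052 = 0.352 V.

0.352 V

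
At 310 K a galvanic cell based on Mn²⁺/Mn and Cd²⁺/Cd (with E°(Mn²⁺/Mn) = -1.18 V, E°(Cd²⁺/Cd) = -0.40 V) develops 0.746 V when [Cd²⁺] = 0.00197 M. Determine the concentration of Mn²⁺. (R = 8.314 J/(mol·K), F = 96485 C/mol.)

0.025 M

From the Nernst equation, ln Q = nF(E° − E)/RT = 2×96485×(0.78 − 0.746)/(8.314×310) = 2.546, so Q = 12.8.
With Q = [Mn²⁺]/[Cd²⁺] and the known concentrations, [Mn²⁺] in the numerator gives [Mn²⁺] = 0.025 M.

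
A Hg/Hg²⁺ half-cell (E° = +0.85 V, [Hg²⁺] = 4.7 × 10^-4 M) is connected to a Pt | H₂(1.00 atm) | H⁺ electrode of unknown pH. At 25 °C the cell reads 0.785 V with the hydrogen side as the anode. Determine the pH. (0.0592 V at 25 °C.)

pH = 0.57

E°_cell = 0.85 V and n = 2.
log Q = n(E° − E)/0.0592 = 2×(0.85 − 0.785)/0.0592 = 2.196.
With Q = [H⁺]^2 / ([Hg²⁺]·P(H₂)), solving for [H⁺] gives log[H⁺] = -0.566, so pH = 0.57.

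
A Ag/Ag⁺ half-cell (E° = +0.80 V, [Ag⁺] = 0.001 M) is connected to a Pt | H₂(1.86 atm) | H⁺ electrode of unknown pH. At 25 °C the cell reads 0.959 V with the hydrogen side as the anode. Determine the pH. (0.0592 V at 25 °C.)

E°_cell = 0.80 V and n = 2.
log Q = n(E° − E)/0.0592 = 2×(0.80 − 0.959)/0.0592 = -5.372.
With Q = [H⁺]^2 / ([Ag⁺]^2·P(H₂)), solving for [H⁺] gives log[H⁺] = -5.551, so pH = 5.55.

pH = 5.55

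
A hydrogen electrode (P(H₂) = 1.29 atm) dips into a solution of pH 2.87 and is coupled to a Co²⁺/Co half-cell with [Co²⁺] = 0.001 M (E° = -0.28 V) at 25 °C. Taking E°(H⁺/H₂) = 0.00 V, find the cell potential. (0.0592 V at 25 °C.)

0.20 V

The hydrogen couple is the cathode, so E°_cell = 0.28 V; n = 2.
[H⁺] = 10^(−2.87) = 0.0013 M, and Q = [Co²⁺]·P(H₂) / [H⁺]^2 = 709.
E = E° − (0.0592/2) log Q = 0.28 − (0.0592/2)(2.851) = 0.196 V.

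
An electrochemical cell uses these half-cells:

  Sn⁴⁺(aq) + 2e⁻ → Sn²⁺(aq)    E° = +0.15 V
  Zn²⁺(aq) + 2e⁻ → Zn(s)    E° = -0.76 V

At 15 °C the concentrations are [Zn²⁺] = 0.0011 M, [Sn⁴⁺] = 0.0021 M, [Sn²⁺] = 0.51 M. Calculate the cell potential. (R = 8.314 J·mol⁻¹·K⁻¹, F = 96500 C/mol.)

0.926 V

The Sn⁴⁺/Sn²⁺ couple has the higher reduction potential and acts as the cathode, so E°_cell = +0.15 − (-0.76) = 0.91 V.
Balancing electrons gives n = 2; the reaction quotient is Q = [Zn²⁺]·[Sn²⁺]/[Sn⁴⁺] = 0.267.
E = E° − (RT/nF) ln Q = 0.91 − (8.314×288)/(2×96500) × (-1.320) = 0.910 + 0.016 = 0.926 V.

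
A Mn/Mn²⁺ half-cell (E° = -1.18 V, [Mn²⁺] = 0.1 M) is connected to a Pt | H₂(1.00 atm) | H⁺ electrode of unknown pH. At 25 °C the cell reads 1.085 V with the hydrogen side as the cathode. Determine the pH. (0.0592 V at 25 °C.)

E°_cell = 1.18 V and n = 2.
log Q = n(E° − E)/0.0592 = 2×(1.18 − 1.085)/0.0592 = 3.209.
With Q = [Mn²⁺]·P(H₂) / [H⁺]^2, solving for [H⁺] gives log[H⁺] = -2.105, so pH = 2.10.

pH = 2.10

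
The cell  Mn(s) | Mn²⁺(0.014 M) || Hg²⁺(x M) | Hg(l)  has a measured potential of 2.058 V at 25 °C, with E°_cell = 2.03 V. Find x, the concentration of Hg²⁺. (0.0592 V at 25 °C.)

From the Nernst equation, log Q = n(E° − E)/0.0592 = 2(2.03 − 2.058)/0.0592 = -0.946, so Q = 0.113.
With Q = [Mn²⁺]/[Hg²⁺] and the known concentrations, [Hg²⁺] in the denominator gives [Hg²⁺] = 0.12 M.

0.12 M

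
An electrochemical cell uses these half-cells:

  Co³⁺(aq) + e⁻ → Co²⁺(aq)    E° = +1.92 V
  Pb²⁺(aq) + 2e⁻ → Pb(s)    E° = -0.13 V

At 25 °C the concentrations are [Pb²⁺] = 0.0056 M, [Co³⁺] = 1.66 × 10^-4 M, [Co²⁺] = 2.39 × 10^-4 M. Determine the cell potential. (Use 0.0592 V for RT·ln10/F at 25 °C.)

2.11 V

The Co³⁺/Co²⁺ couple has the higher reduction potential and acts as the cathode, so E°_cell = +1.92 − (-0.13) = 2.05 V.
Balancing electrons gives n = 2; the reaction quotient is Q = [Pb²⁺]·[Co²⁺]^2/[Co³⁺]^2 = 0.0116.
At 25 °C, E = E° − (0.0592/n) log Q = 2.05 − (0.0592/2)(-1.935) = 2.050 + 0.057 = 2.107 V.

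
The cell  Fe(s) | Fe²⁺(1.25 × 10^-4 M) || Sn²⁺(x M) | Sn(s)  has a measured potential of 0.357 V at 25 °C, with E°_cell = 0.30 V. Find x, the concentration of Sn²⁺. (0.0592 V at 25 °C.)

From the Nernst equation, log Q = n(E° − E)/0.0592 = 2(0.30 − 0.357)/0.0592 = -1.926, so Q = 0.0119.
With Q = [Fe²⁺]/[Sn²⁺] and the known concentrations, [Sn²⁺] in the denominator gives [Sn²⁺] = 0.011 M.

0.011 M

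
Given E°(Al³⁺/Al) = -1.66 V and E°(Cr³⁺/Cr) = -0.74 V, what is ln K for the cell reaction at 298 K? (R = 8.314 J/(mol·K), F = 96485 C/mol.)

E°_cell = -0.74 − (-1.66) = 0.92 V, with n = 3 electrons transferred.
At equilibrium E = 0, so the Nernst equation gives ln K = nFE°/RT = (3)(96485)(0.92)/((8.314)(298)) = 107.48.

ln K = 107.5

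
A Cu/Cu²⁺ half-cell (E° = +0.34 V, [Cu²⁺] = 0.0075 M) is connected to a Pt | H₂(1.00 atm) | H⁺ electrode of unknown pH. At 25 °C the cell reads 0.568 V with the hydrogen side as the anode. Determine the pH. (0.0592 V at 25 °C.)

pH = 4.91

E°_cell = 0.34 V and n = 2.
log Q = n(E° − E)/0.0592 = 2×(0.34 − 0.568)/0.0592 = -7.703.
With Q = [H⁺]^2 / ([Cu²⁺]·P(H₂)), solving for [H⁺] gives log[H⁺] = -4.914, so pH = 4.91.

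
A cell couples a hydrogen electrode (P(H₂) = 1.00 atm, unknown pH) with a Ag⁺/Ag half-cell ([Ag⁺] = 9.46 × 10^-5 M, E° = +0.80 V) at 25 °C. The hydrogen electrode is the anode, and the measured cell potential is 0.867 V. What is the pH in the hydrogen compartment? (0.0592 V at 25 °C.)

E°_cell = 0.80 V and n = 2.
log Q = n(E° − E)/0.0592 = 2×(0.80 − 0.867)/0.0592 = -2.264.
With Q = [H⁺]^2 / ([Ag⁺]^2·P(H₂)), solving for [H⁺] gives log[H⁺] = -5.156, so pH = 5.16.

pH = 5.16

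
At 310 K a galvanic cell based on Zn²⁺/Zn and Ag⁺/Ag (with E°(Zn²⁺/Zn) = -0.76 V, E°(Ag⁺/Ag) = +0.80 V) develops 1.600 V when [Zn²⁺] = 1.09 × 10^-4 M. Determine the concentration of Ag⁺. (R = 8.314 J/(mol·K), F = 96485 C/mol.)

0.047 M

From the Nernst equation, ln Q = nF(E° − E)/RT = 2×96485×(1.56 − 1.600)/(8.314×310) = -2.995, so Q = 0.0500.
With Q = [Zn²⁺]/[Ag⁺]^2 and the known concentrations, [Ag⁺]^2 in the denominator gives [Ag⁺] = 0.047 M.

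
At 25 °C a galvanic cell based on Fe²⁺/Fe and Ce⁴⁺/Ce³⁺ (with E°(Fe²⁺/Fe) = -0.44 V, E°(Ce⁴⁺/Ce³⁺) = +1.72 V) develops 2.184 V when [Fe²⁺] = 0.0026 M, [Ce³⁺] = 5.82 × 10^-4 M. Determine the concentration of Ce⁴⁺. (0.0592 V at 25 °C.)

From the Nernst equation, log Q = n(E° − E)/0.0592 = 2(2.16 − 2.184)/0.0592 = -0.811, so Q = 0.155.
With Q = [Fe²⁺]·[Ce³⁺]^2/[Ce⁴⁺]^2 and the known concentrations, [Ce⁴⁺]^2 in the denominator gives [Ce⁴⁺] = 7.5 × 10^-5 M.

7.5 × 10^-5 M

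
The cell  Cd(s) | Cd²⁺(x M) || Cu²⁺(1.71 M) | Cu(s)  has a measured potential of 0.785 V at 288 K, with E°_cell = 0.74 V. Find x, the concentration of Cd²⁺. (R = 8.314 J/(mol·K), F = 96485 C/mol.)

From the Nernst equation, ln Q = nF(E° − E)/RT = 2×96485×(0.74 − 0.785)/(8.314×288) = -3.627, so Q = 0.0266.
With Q = [Cd²⁺]/[Cu²⁺] and the known concentrations, [Cd²⁺] in the numerator gives [Cd²⁺] = 0.045 M.

0.045 M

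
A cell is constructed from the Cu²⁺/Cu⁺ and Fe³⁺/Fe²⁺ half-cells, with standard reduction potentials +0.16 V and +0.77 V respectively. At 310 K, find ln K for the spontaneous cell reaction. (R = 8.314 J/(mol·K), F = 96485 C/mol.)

E°_cell = +0.77 − (+0.16) = 0.61 V, with n = 1 electron transferred.
At equilibrium E = 0, so the Nernst equation gives ln K = nFE°/RT = (1)(96485)(0.61)/((8.314)(310)) = 22.84.

ln K = 22.8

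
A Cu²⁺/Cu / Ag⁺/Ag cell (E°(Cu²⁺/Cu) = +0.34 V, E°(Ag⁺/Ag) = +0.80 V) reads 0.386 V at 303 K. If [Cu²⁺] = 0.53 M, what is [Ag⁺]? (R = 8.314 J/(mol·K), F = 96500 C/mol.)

From the Nernst equation, ln Q = nF(E° − E)/RT = 2×96500×(0.46 − 0.386)/(8.314×303) = 5.669, so Q = 290.
With Q = [Cu²⁺]/[Ag⁺]^2 and the known concentrations, [Ag⁺]^2 in the denominator gives [Ag⁺] = 0.043 M.

0.043 M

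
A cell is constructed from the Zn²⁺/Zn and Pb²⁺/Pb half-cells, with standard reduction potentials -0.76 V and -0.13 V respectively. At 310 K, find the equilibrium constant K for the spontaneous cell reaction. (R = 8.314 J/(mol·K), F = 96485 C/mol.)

3.1 × 10^20

E°_cell = -0.13 − (-0.76) = 0.63 V, with n = 2 electrons transferred.
At equilibrium E = 0, so the Nernst equation gives ln K = nFE°/RT = (2)(96485)(0.63)/((8.314)(310)) = 47.17.
K = e^47.17 = 3.1 × 10^20.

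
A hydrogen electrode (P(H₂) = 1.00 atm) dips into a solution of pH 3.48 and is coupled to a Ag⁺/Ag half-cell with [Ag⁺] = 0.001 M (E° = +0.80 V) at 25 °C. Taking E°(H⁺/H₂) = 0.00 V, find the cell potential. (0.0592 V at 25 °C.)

The Ag⁺/Ag couple is the cathode, so E°_cell = 0.80 V; n = 2.
[H⁺] = 10^(−3.48) = 3.3 × 10^-4 M, and Q = [H⁺]^2 / ([Ag⁺]^2·P(H₂)) = 0.110.
E = E° − (0.0592/2) log Q = 0.80 − (0.0592/2)(-0.960) = 0.828 V.

0.83 V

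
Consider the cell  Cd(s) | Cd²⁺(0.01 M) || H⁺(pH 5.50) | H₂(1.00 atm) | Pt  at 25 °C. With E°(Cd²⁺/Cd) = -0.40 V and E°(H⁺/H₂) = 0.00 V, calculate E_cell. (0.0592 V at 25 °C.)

0.13 V

The hydrogen couple is the cathode, so E°_cell = 0.40 V; n = 2.
[H⁺] = 10^(−5.50) = 3.2 × 10^-6 M, and Q = [Cd²⁺]·P(H₂) / [H⁺]^2 = 1 × 10^9.
E = E° − (0.0592/2) log Q = 0.40 − (0.0592/2)(9.000) = 0.134 V.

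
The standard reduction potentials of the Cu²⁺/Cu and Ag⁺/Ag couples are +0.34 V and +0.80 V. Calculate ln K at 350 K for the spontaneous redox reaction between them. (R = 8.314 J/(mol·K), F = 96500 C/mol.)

ln K = 30.5

E°_cell = +0.80 − (+0.34) = 0.46 V, with n = 2 electrons transferred.
At equilibrium E = 0, so the Nernst equation gives ln K = nFE°/RT = (2)(96500)(0.46)/((8.314)(350)) = 30.51.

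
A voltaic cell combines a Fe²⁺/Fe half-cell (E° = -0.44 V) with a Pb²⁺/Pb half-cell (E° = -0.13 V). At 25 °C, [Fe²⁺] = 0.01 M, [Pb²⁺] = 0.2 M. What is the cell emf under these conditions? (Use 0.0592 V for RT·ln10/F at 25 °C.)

0.349 V

The Pb²⁺/Pb couple has the higher reduction potential and acts as the cathode, so E°_cell = -0.13 − (-0.44) = 0.31 V.
Balancing electrons gives n = 2; the reaction quotient is Q = [Fe²⁺]/[Pb²⁺] = 0.0500.
At 25 °C, E = E° − (0.0592/n) log Q = 0.31 − (0.0592/2)(-1.301) = 0.310 + 0.039 = 0.349 V.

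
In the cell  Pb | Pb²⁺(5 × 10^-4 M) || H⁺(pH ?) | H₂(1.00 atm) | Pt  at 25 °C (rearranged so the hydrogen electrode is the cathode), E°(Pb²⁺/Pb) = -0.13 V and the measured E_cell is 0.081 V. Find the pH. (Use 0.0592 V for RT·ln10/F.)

E°_cell = 0.13 V and n = 2.
log Q = n(E° − E)/0.0592 = 2×(0.13 − 0.081)/0.0592 = 1.655.
With Q = [Pb²⁺]·P(H₂) / [H⁺]^2, solving for [H⁺] gives log[H⁺] = -2.478, so pH = 2.48.

pH = 2.48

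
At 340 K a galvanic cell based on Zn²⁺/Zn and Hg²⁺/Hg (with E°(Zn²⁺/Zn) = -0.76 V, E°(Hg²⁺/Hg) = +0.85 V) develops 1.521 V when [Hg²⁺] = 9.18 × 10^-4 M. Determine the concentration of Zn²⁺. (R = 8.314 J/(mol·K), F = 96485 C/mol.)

From the Nernst equation, ln Q = nF(E° − E)/RT = 2×96485×(1.61 − 1.521)/(8.314×340) = 6.076, so Q = 435.
With Q = [Zn²⁺]/[Hg²⁺] and the known concentrations, [Zn²⁺] in the numerator gives [Zn²⁺] = 0.4 M.

0.4 M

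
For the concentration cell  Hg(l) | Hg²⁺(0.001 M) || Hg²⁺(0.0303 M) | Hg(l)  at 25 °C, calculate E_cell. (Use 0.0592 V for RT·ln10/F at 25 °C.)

0.044 V

Both half-cells are Hg²⁺/Hg, so E°_cell = 0. The concentrated side is the cathode; the cell reaction moves Hg²⁺ from high to low concentration with n = 2.
Q = [Hg²⁺]_dilute/[Hg²⁺]_conc = 0.001/0.0303 = 0.0330.
E = 0 − (0.0592/2) log Q = −(0.0592/2)(-1.481) = 0.0438 V.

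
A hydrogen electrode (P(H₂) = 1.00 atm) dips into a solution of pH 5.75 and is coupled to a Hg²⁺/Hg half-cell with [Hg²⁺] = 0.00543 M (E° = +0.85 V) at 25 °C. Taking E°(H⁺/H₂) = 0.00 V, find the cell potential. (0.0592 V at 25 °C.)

1.12 V

The Hg²⁺/Hg couple is the cathode, so E°_cell = 0.85 V; n = 2.
[H⁺] = 10^(−5.75) = 1.8 × 10^-6 M, and Q = [H⁺]^2 / ([Hg²⁺]·P(H₂)) = 5.82 × 10^-10.
E = E° − (0.0592/2) log Q = 0.85 − (0.0592/2)(-9.235) = 1.123 V.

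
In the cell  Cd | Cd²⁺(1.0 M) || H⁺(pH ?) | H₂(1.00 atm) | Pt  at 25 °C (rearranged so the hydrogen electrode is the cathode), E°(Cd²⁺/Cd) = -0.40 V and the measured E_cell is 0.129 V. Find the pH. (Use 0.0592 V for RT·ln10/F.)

E°_cell = 0.40 V and n = 2.
log Q = n(E° − E)/0.0592 = 2×(0.40 − 0.129)/0.0592 = 9.155.
With Q = [Cd²⁺]·P(H₂) / [H⁺]^2, solving for [H⁺] gives log[H⁺] = -4.578, so pH = 4.58.

pH = 4.58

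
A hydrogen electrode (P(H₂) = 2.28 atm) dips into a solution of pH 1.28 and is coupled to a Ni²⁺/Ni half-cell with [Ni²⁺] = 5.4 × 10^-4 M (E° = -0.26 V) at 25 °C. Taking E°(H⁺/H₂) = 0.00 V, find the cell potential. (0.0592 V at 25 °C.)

0.27 V

The hydrogen couple is the cathode, so E°_cell = 0.26 V; n = 2.
[H⁺] = 10^(−1.28) = 0.052 M, and Q = [Ni²⁺]·P(H₂) / [H⁺]^2 = 0.447.
E = E° − (0.0592/2) log Q = 0.26 − (0.0592/2)(-0.350) = 0.270 V.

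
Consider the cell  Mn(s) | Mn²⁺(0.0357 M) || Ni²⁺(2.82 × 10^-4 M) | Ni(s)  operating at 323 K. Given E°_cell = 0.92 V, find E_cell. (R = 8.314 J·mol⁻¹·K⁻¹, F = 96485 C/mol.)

Balancing electrons gives n = 2; the reaction quotient is Q = [Mn²⁺]/[Ni²⁺] = 127.
E = E° − (RT/nF) ln Q = 0.92 − (8.314×323)/(2×96485) × (4.841) = 0.920 − 0.067 = 0.853 V.

0.853 V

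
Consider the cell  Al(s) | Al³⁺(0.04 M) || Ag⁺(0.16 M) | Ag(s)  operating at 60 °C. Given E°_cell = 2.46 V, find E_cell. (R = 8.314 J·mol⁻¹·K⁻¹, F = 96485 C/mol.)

Balancing electrons gives n = 3; the reaction quotient is Q = [Al³⁺]/[Ag⁺]^3 = 9.77.
E = E° − (RT/nF) ln Q = 2.46 − (8.314×333)/(3×96485) × (2.279) = 2.460 − 0.022 = 2.438 V.

2.44 V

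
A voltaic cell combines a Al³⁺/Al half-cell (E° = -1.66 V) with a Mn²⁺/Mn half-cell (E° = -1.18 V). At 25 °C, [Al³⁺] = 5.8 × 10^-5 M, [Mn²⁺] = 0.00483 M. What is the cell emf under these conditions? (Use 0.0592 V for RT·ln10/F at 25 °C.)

The Mn²⁺/Mn couple has the higher reduction potential and acts as the cathode, so E°_cell = -1.18 − (-1.66) = 0.48 V.
Balancing electrons gives n = 6; the reaction quotient is Q = [Al³⁺]^2/[Mn²⁺]^3 = 0.0299.
At 25 °C, E = E° − (0.0592/n) log Q = 0.48 − (0.0592/6)(-1.525) = 0.480 + 0.015 = 0.495 V.

0.495 V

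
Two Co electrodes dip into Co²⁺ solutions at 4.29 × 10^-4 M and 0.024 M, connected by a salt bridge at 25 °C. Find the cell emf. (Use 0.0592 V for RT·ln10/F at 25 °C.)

0.052 V

Both half-cells are Co²⁺/Co, so E°_cell = 0. The concentrated side is the cathode; the cell reaction moves Co²⁺ from high to low concentration with n = 2.
Q = [Co²⁺]_dilute/[Co²⁺]_conc = 4.29 × 10^-4/0.024 = 0.0179.
E = 0 − (0.0592/2) log Q = −(0.0592/2)(-1.748) = 0.0517 V.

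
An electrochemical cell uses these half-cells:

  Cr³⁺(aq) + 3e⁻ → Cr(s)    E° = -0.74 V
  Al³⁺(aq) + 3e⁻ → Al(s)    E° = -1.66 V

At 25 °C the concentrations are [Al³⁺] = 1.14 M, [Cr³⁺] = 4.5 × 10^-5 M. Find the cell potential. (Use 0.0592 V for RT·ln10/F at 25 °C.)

The Cr³⁺/Cr couple has the higher reduction potential and acts as the cathode, so E°_cell = -0.74 − (-1.66) = 0.92 V.
Balancing electrons gives n = 3; the reaction quotient is Q = [Al³⁺]/[Cr³⁺] = 2.53 × 10^4.
At 25 °C, E = E° − (0.0592/n) log Q = 0.92 − (0.0592/3)(4.404) = 0.920 − 0.087 = 0.833 V.

0.833 V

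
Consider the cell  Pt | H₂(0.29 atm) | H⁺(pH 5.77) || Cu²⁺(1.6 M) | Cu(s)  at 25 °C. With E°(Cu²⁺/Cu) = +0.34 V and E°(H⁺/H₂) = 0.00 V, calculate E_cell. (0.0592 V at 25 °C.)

The Cu²⁺/Cu couple is the cathode, so E°_cell = 0.34 V; n = 2.
[H⁺] = 10^(−5.77) = 1.7 × 10^-6 M, and Q = [H⁺]^2 / ([Cu²⁺]·P(H₂)) = 6.22 × 10^-12.
E = E° − (0.0592/2) log Q = 0.34 − (0.0592/2)(-11.207) = 0.672 V.

0.67 V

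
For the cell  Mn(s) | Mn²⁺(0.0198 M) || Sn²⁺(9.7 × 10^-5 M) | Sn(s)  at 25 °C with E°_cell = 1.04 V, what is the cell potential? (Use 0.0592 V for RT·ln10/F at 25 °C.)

Balancing electrons gives n = 2; the reaction quotient is Q = [Mn²⁺]/[Sn²⁺] = 204.
At 25 °C, E = E° − (0.0592/n) log Q = 1.04 − (0.0592/2)(2.310) = 1.040 − 0.068 = 0.972 V.

0.972 V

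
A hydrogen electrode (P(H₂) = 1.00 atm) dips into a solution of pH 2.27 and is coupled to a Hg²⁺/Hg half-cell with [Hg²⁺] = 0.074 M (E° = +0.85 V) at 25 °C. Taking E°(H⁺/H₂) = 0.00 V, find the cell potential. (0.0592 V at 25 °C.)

0.95 V

The Hg²⁺/Hg couple is the cathode, so E°_cell = 0.85 V; n = 2.
[H⁺] = 10^(−2.27) = 0.0054 M, and Q = [H⁺]^2 / ([Hg²⁺]·P(H₂)) = 3.9 × 10^-4.
E = E° − (0.0592/2) log Q = 0.85 − (0.0592/2)(-3.409) = 0.951 V.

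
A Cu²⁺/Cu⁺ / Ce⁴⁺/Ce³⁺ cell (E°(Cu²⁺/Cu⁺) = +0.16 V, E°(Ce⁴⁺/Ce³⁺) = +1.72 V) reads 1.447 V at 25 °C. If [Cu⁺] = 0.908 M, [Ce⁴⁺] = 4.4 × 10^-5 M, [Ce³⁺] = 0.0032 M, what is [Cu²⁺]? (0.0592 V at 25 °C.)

1.0 M

From the Nernst equation, log Q = n(E° − E)/0.0592 = 1(1.56 − 1.447)/0.0592 = 1.909, so Q = 81.1.
With Q = [Cu²⁺]·[Ce³⁺]/([Cu⁺]·[Ce⁴⁺]) and the known concentrations, [Cu²⁺] in the numerator gives [Cu²⁺] = 1.0 M.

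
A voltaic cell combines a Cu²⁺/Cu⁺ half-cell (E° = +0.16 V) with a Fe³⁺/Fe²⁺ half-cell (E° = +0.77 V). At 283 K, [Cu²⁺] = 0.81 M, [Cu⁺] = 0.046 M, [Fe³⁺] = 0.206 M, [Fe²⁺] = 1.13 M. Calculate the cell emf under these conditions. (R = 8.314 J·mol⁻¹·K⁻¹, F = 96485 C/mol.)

The Fe³⁺/Fe²⁺ couple has the higher reduction potential and acts as the cathode, so E°_cell = +0.77 − (+0.16) = 0.61 V.
Balancing electrons gives n = 1; the reaction quotient is Q = [Cu²⁺]·[Fe²⁺]/([Cu⁺]·[Fe³⁺]) = 96.6.
E = E° − (RT/nF) ln Q = 0.61 − (8.314×283)/(1×96485) × (4.570) = 0.610 − 0.111 = 0.499 V.

0.499 V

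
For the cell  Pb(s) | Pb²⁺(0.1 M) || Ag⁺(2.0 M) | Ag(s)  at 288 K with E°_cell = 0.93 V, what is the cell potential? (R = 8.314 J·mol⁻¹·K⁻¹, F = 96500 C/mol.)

0.976 V

Balancing electrons gives n = 2; the reaction quotient is Q = [Pb²⁺]/[Ag⁺]^2 = 0.0250.
E = E° − (RT/nF) ln Q = 0.93 − (8.314×288)/(2×96500) × (-3.689) = 0.930 + 0.046 = 0.976 V.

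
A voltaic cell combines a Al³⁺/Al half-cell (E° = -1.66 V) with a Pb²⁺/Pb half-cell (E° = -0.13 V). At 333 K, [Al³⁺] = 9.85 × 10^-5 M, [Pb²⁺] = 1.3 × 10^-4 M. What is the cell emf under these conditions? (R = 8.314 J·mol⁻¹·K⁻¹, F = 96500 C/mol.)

The Pb²⁺/Pb couple has the higher reduction potential and acts as the cathode, so E°_cell = -0.13 − (-1.66) = 1.53 V.
Balancing electrons gives n = 6; the reaction quotient is Q = [Al³⁺]^2/[Pb²⁺]^3 = 4420.
E = E° − (RT/nF) ln Q = 1.53 − (8.314×333)/(6×96500) × (8.393) = 1.530 − 0.040 = 1.490 V.

1.49 V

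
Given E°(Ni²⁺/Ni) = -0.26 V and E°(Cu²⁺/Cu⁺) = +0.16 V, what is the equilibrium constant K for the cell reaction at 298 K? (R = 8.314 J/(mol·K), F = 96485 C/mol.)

E°_cell = +0.16 − (-0.26) = 0.42 V, with n = 2 electrons transferred.
At equilibrium E = 0, so the Nernst equation gives ln K = nFE°/RT = (2)(96485)(0.42)/((8.314)(298)) = 32.71.
K = e^32.71 = 1.6 × 10^14.

1.6 × 10^14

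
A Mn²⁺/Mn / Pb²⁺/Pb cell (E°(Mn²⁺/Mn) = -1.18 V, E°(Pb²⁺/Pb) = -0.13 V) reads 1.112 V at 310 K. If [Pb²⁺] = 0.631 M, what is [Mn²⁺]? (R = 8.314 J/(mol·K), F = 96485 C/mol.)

From the Nernst equation, ln Q = nF(E° − E)/RT = 2×96485×(1.05 − 1.112)/(8.314×310) = -4.642, so Q = 0.00964.
With Q = [Mn²⁺]/[Pb²⁺] and the known concentrations, [Mn²⁺] in the numerator gives [Mn²⁺] = 0.0061 M.

0.0061 M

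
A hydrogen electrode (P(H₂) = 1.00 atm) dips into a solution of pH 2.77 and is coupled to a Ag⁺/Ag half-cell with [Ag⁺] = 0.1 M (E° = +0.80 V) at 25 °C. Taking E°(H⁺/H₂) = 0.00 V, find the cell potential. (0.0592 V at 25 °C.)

0.90 V

The Ag⁺/Ag couple is the cathode, so E°_cell = 0.80 V; n = 2.
[H⁺] = 10^(−2.77) = 0.0017 M, and Q = [H⁺]^2 / ([Ag⁺]^2·P(H₂)) = 2.88 × 10^-4.
E = E° − (0.0592/2) log Q = 0.80 − (0.0592/2)(-3.540) = 0.905 V.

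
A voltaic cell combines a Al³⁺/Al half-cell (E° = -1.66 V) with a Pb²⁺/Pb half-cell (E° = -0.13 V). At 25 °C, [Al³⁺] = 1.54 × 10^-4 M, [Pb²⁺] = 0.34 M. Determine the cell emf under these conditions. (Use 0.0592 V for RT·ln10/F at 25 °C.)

1.59 V

The Pb²⁺/Pb couple has the higher reduction potential and acts as the cathode, so E°_cell = -0.13 − (-1.66) = 1.53 V.
Balancing electrons gives n = 6; the reaction quotient is Q = [Al³⁺]^2/[Pb²⁺]^3 = 6.03 × 10^-7.
At 25 °C, E = E° − (0.0592/n) log Q = 1.53 − (0.0592/6)(-6.219) = 1.530 + 0.061 = 1.591 V.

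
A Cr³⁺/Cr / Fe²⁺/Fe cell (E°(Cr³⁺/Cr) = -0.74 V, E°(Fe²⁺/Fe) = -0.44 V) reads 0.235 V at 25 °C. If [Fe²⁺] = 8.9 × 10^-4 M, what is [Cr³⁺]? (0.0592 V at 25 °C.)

From the Nernst equation, log Q = n(E° − E)/0.0592 = 6(0.30 − 0.235)/0.0592 = 6.588, so Q = 3.87 × 10^6.
With Q = [Cr³⁺]^2/[Fe²⁺]^3 and the known concentrations, [Cr³⁺]^2 in the numerator gives [Cr³⁺] = 0.052 M.

0.052 M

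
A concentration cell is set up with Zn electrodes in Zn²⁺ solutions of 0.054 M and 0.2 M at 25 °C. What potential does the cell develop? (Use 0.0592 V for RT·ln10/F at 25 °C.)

Both half-cells are Zn²⁺/Zn, so E°_cell = 0. The concentrated side is the cathode; the cell reaction moves Zn²⁺ from high to low concentration with n = 2.
Q = [Zn²⁺]_dilute/[Zn²⁺]_conc = 0.054/0.2 = 0.270.
E = 0 − (0.0592/2) log Q = −(0.0592/2)(-0.569) = 0.0168 V.

0.017 V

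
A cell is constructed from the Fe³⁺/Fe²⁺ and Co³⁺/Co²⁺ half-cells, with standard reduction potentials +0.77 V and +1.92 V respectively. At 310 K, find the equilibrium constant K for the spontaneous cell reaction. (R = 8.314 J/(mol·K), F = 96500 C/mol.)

E°_cell = +1.92 − (+0.77) = 1.15 V, with n = 1 electron transferred.
At equilibrium E = 0, so the Nernst equation gives ln K = nFE°/RT = (1)(96500)(1.15)/((8.314)(310)) = 43.06.
K = e^43.06 = 5 × 10^18.

5 × 10^18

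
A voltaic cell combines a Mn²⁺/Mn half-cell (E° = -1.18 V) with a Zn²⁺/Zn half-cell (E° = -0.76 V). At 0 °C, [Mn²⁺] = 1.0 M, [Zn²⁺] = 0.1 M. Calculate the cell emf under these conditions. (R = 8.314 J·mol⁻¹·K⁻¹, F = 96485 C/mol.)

The Zn²⁺/Zn couple has the higher reduction potential and acts as the cathode, so E°_cell = -0.76 − (-1.18) = 0.42 V.
Balancing electrons gives n = 2; the reaction quotient is Q = [Mn²⁺]/[Zn²⁺] = 10.0.
E = E° − (RT/nF) ln Q = 0.42 − (8.314×273)/(2×96485) × (2.303) = 0.420 − 0.027 = 0.393 V.

0.393 V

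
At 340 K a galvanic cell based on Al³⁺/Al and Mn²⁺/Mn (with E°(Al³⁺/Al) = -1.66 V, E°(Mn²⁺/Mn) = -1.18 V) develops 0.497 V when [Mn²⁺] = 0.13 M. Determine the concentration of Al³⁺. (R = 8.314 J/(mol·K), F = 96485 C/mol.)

From the Nernst equation, ln Q = nF(E° − E)/RT = 6×96485×(0.48 − 0.497)/(8.314×340) = -3.482, so Q = 0.0308.
With Q = [Al³⁺]^2/[Mn²⁺]^3 and the known concentrations, [Al³⁺]^2 in the numerator gives [Al³⁺] = 0.0082 M.

0.0082 M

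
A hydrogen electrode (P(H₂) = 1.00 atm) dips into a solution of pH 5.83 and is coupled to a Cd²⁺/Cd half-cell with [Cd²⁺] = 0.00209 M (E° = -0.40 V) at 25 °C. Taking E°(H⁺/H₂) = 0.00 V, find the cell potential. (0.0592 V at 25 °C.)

The hydrogen couple is the cathode, so E°_cell = 0.40 V; n = 2.
[H⁺] = 10^(−5.83) = 1.5 × 10^-6 M, and Q = [Cd²⁺]·P(H₂) / [H⁺]^2 = 9.55 × 10^8.
E = E° − (0.0592/2) log Q = 0.40 − (0.0592/2)(8.980) = 0.134 V.

0.13 V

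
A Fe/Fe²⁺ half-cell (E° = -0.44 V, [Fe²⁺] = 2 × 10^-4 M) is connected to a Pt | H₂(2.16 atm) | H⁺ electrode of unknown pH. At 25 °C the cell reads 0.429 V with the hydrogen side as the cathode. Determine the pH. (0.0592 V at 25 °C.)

pH = 1.87

E°_cell = 0.44 V and n = 2.
log Q = n(E° − E)/0.0592 = 2×(0.44 − 0.429)/0.0592 = 0.372.
With Q = [Fe²⁺]·P(H₂) / [H⁺]^2, solving for [H⁺] gives log[H⁺] = -1.868, so pH = 1.87.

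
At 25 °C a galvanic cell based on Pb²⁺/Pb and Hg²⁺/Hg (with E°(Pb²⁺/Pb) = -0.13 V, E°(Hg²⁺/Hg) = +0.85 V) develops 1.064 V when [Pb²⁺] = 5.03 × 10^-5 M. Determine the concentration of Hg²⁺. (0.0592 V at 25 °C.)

From the Nernst equation, log Q = n(E° − E)/0.0592 = 2(0.98 − 1.064)/0.0592 = -2.838, so Q = 0.00145.
With Q = [Pb²⁺]/[Hg²⁺] and the known concentrations, [Hg²⁺] in the denominator gives [Hg²⁺] = 0.035 M.

0.035 M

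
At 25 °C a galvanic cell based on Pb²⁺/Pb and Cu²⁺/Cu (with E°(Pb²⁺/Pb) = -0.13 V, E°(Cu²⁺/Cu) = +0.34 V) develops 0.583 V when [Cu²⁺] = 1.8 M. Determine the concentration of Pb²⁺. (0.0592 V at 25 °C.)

2.7 × 10^-4 M

From the Nernst equation, log Q = n(E° − E)/0.0592 = 2(0.47 − 0.583)/0.0592 = -3.818, so Q = 1.52 × 10^-4.
With Q = [Pb²⁺]/[Cu²⁺] and the known concentrations, [Pb²⁺] in the numerator gives [Pb²⁺] = 2.7 × 10^-4 M.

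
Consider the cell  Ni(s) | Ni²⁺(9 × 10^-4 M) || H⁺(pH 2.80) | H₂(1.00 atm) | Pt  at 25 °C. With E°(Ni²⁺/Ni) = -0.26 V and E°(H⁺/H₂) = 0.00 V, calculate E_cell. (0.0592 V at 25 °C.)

0.18 V

The hydrogen couple is the cathode, so E°_cell = 0.26 V; n = 2.
[H⁺] = 10^(−2.80) = 0.0016 M, and Q = [Ni²⁺]·P(H₂) / [H⁺]^2 = 358.
E = E° − (0.0592/2) log Q = 0.26 − (0.0592/2)(2.554) = 0.184 V.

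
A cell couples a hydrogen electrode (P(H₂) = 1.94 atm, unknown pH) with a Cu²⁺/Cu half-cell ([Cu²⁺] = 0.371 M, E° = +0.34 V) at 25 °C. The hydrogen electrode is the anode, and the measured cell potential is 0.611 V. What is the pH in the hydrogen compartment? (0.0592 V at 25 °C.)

E°_cell = 0.34 V and n = 2.
log Q = n(E° − E)/0.0592 = 2×(0.34 − 0.611)/0.0592 = -9.155.
With Q = [H⁺]^2 / ([Cu²⁺]·P(H₂)), solving for [H⁺] gives log[H⁺] = -4.649, so pH = 4.65.

pH = 4.65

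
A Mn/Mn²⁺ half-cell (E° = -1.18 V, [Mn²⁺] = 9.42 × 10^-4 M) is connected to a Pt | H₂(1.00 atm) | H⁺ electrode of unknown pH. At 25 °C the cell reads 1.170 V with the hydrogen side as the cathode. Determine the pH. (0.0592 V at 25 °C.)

pH = 1.68

E°_cell = 1.18 V and n = 2.
log Q = n(E° − E)/0.0592 = 2×(1.18 − 1.170)/0.0592 = 0.338.
With Q = [Mn²⁺]·P(H₂) / [H⁺]^2, solving for [H⁺] gives log[H⁺] = -1.682, so pH = 1.68.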